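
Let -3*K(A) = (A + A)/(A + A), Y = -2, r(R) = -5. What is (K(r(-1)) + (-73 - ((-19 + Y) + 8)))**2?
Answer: 32761/9 ≈ 3640.1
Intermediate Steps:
K(A) = -1/3 (K(A) = -(A + A)/(3*(A + A)) = -2*A/(3*(2*A)) = -2*A*1/(2*A)/3 = -1/3*1 = -1/3)
(K(r(-1)) + (-73 - ((-19 + Y) + 8)))**2 = (-1/3 + (-73 - ((-19 - 2) + 8)))**2 = (-1/3 + (-73 - (-21 + 8)))**2 = (-1/3 + (-73 - 1*(-13)))**2 = (-1/3 + (-73 + 13))**2 = (-1/3 - 60)**2 = (-181/3)**2 = 32761/9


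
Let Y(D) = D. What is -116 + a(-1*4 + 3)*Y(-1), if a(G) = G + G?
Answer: -114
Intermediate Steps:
a(G) = 2*G
-116 + a(-1*4 + 3)*Y(-1) = -116 + (2*(-1*4 + 3))*(-1) = -116 + (2*(-4 + 3))*(-1) = -116 + (2*(-1))*(-1) = -116 - 2*(-1) = -116 + 2 = -114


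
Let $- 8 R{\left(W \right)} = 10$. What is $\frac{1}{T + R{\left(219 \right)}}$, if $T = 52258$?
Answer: $\frac{4}{209027} \approx 1.9136 \cdot 10^{-5}$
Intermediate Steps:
$R{\left(W \right)} = - \frac{5}{4}$ ($R{\left(W \right)} = \left(- \frac{1}{8}\right) 10 = - \frac{5}{4}$)
$\frac{1}{T + R{\left(219 \right)}} = \frac{1}{52258 - \frac{5}{4}} = \frac{1}{\frac{209027}{4}} = \frac{4}{209027}$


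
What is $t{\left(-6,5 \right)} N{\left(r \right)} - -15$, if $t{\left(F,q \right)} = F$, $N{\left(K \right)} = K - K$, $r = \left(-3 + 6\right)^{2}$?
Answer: $15$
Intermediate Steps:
$r = 9$ ($r = 3^{2} = 9$)
$N{\left(K \right)} = 0$
$t{\left(-6,5 \right)} N{\left(r \right)} - -15 = \left(-6\right) 0 - -15 = 0 + \left(-5 + 20\right) = 0 + 15 = 15$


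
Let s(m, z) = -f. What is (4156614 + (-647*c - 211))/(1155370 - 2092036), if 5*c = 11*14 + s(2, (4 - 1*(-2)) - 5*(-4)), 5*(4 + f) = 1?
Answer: -51699796/11708325 ≈ -4.4156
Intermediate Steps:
f = -19/5 (f = -4 + (1/5)*1 = -4 + 1/5 = -19/5 ≈ -3.8000)
s(m, z) = 19/5 (s(m, z) = -1*(-19/5) = 19/5)
c = 789/25 (c = (11*14 + 19/5)/5 = (154 + 19/5)/5 = (1/5)*(789/5) = 789/25 ≈ 31.560)
(4156614 + (-647*c - 211))/(1155370 - 2092036) = (4156614 + (-647*789/25 - 211))/(1155370 - 2092036) = (4156614 + (-510483/25 - 211))/(-936666) = (4156614 - 515758/25)*(-1/936666) = (103399592/25)*(-1/936666) = -51699796/11708325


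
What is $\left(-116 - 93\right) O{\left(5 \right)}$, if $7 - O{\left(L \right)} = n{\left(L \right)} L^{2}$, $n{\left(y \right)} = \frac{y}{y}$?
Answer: $3762$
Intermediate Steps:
$n{\left(y \right)} = 1$
$O{\left(L \right)} = 7 - L^{2}$ ($O{\left(L \right)} = 7 - 1 L^{2} = 7 - L^{2}$)
$\left(-116 - 93\right) O{\left(5 \right)} = \left(-116 - 93\right) \left(7 - 5^{2}\right) = - 209 \left(7 - 25\right) = \left(-209\right) \left(-18\right) = 3762$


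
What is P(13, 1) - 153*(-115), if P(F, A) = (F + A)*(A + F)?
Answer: 17791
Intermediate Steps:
P(F, A) = (A + F)² (P(F, A) = (A + F)*(A + F) = (A + F)²)
P(13, 1) - 153*(-115) = (1 + 13)² - 153*(-115) = 14² + 17595 = 196 + 17595 = 17791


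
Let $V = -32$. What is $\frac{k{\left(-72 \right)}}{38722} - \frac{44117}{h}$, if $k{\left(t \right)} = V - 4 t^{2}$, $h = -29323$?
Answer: $\frac{549659205}{567722603} \approx 0.96818$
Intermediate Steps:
$k{\left(t \right)} = -32 - 4 t^{2}$
$\frac{k{\left(-72 \right)}}{38722} - \frac{44117}{h} = \frac{-32 - 4 \left(-72\right)^{2}}{38722} - \frac{44117}{-29323} = \left(-32 - 20736\right) \frac{1}{38722} - - \frac{44117}{29323} = \left(-32 - 20736\right) \frac{1}{38722} + \frac{44117}{29323} = \left(-20768\right) \frac{1}{38722} + \frac{44117}{29323} = - \frac{10384}{19361} + \frac{44117}{29323} = \frac{549659205}{567722603}$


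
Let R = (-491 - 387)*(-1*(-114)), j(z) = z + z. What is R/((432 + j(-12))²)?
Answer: -8341/13872 ≈ -0.60128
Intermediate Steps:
j(z) = 2*z
R = -100092 (R = -878*114 = -100092)
R/((432 + j(-12))²) = -100092/(432 + 2*(-12))² = -100092/(432 - 24)² = -100092/(408²) = -100092/166464 = -100092*1/166464 = -8341/13872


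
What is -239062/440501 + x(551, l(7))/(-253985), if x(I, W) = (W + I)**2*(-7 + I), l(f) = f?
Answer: -74673665592086/111880646485 ≈ -667.44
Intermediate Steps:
x(I, W) = (I + W)**2*(-7 + I)
-239062/440501 + x(551, l(7))/(-253985) = -239062/440501 + ((551 + 7)**2*(-7 + 551))/(-253985) = -239062*1/440501 + (558**2*544)*(-1/253985) = -239062/440501 + (311364*544)*(-1/253985) = -239062/440501 + 169382016*(-1/253985) = -239062/440501 - 169382016/253985 = -74673665592086/111880646485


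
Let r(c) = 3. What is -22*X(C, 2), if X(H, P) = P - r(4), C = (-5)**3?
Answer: 22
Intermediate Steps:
C = -125
X(H, P) = -3 + P (X(H, P) = P - 1*3 = P - 3 = -3 + P)
-22*X(C, 2) = -22*(-3 + 2) = -22*(-1) = 22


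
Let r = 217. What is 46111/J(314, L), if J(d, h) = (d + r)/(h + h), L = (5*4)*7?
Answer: 12911080/531 ≈ 24315.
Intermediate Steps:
L = 140 (L = 20*7 = 140)
J(d, h) = (217 + d)/(2*h) (J(d, h) = (d + 217)/(h + h) = (217 + d)/((2*h)) = (217 + d)*(1/(2*h)) = (217 + d)/(2*h))
46111/J(314, L) = 46111/(((½)*(217 + 314)/140)) = 46111/(((½)*(1/140)*531)) = 46111/(531/280) = 46111*(280/531) = 12911080/531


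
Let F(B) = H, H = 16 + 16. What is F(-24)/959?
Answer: 32/959 ≈ 0.033368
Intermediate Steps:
H = 32
F(B) = 32
F(-24)/959 = 32/959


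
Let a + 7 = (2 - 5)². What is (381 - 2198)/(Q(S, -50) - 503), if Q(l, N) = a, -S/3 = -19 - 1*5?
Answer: 1817/501 ≈ 3.6267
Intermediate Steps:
S = 72 (S = -3*(-19 - 1*5) = -3*(-19 - 5) = -3*(-24) = 72)
a = 2 (a = -7 + (2 - 5)² = -7 + (-3)² = -7 + 9 = 2)
Q(l, N) = 2
(381 - 2198)/(Q(S, -50) - 503) = (381 - 2198)/(2 - 503) = -1817/(-501) = -1817*(-1/501) = 1817/501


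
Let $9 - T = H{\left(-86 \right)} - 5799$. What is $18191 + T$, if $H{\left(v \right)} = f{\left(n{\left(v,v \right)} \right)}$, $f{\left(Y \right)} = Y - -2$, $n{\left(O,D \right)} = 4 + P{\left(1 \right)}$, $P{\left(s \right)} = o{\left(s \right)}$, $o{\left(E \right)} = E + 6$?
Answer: $23986$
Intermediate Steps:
$o{\left(E \right)} = 6 + E$
$P{\left(s \right)} = 6 + s$
$n{\left(O,D \right)} = 11$ ($n{\left(O,D \right)} = 4 + \left(6 + 1\right) = 4 + 7 = 11$)
$f{\left(Y \right)} = 2 + Y$ ($f{\left(Y \right)} = Y + 2 = 2 + Y$)
$H{\left(v \right)} = 13$ ($H{\left(v \right)} = 2 + 11 = 13$)
$T = 5795$ ($T = 9 - \left(13 - 5799\right) = 9 - -5786 = 9 + 5786 = 5795$)
$18191 + T = 18191 + 5795 = 23986$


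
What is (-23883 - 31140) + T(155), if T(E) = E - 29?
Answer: -54897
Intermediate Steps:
T(E) = -29 + E
(-23883 - 31140) + T(155) = (-23883 - 31140) + (-29 + 155) = -55023 + 126 = -54897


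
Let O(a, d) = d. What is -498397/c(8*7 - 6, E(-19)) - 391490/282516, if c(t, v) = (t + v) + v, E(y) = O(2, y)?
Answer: -11734152061/282516 ≈ -41535.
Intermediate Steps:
E(y) = y
c(t, v) = t + 2*v
-498397/c(8*7 - 6, E(-19)) - 391490/282516 = -498397/((8*7 - 6) + 2*(-19)) - 391490/282516 = -498397/((56 - 6) - 38) - 391490*1/282516 = -498397/(50 - 38) - 195745/141258 = -498397/12 - 195745/141258 = -11734152061/282516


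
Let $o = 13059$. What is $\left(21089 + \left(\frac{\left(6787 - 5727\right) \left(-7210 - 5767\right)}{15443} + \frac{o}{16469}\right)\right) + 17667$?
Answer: $\frac{9630503570209}{254330767} \approx 37866.0$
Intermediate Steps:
$\left(21089 + \left(\frac{\left(6787 - 5727\right) \left(-7210 - 5767\right)}{15443} + \frac{o}{16469}\right)\right) + 17667 = \left(21089 + \left(\frac{\left(6787 - 5727\right) \left(-7210 - 5767\right)}{15443} + \frac{13059}{16469}\right)\right) + 17667 = \left(21089 + \left(1060 \left(-12977\right) \frac{1}{15443} + 13059 \cdot \frac{1}{16469}\right)\right) + 17667 = \left(21089 + \left(\left(-13755620\right) \frac{1}{15443} + \frac{13059}{16469}\right)\right) + 17667 = \left(21089 + \left(- \frac{13755620}{15443} + \frac{13059}{16469}\right)\right) + 17667 = \left(21089 - \frac{226339635643}{254330767}\right) + 17667 = \frac{5137241909620}{254330767} + 17667 = \frac{9630503570209}{254330767}$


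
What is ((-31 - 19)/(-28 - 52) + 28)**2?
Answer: 52441/64 ≈ 819.39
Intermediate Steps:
((-31 - 19)/(-28 - 52) + 28)**2 = (-50/(-80) + 28)**2 = (-50*(-1/80) + 28)**2 = (5/8 + 28)**2 = (229/8)**2 = 52441/64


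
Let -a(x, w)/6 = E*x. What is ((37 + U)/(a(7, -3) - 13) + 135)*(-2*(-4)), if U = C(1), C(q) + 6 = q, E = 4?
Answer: 195224/181 ≈ 1078.6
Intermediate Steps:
C(q) = -6 + q
a(x, w) = -24*x
U = -5 (U = -6 + 1 = -5)
((37 + U)/(a(7, -3) - 13) + 135)*(-2*(-4)) = ((37 - 5)/(-24*7 - 13) + 135)*(-2*(-4)) = (32/(-168 - 13) + 135)*8 = (32/(-181) + 135)*8 = (32*(-1/181) + 135)*8 = (-32/181 + 135)*8 = (24403/181)*8 = 195224/181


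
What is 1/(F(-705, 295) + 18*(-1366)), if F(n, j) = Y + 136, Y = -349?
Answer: -1/24801 ≈ -4.0321e-5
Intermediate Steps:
F(n, j) = -213 (F(n, j) = -349 + 136 = -213)
1/(F(-705, 295) + 18*(-1366)) = 1/(-213 + 18*(-1366)) = 1/(-213 - 24588) = 1/(-24801) = -1/24801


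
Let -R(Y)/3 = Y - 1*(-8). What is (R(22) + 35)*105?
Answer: -5775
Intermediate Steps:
R(Y) = -24 - 3*Y (R(Y) = -3*(Y - 1*(-8)) = -3*(Y + 8) = -3*(8 + Y) = -24 - 3*Y)
(R(22) + 35)*105 = ((-24 - 3*22) + 35)*105 = ((-24 - 66) + 35)*105 = (-90 + 35)*105 = -55*105 = -5775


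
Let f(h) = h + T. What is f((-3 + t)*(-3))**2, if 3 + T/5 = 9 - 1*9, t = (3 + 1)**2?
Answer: 2916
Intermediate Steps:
t = 16 (t = 4**2 = 16)
T = -15 (T = -15 + 5*(9 - 1*9) = -15 + 5*(9 - 9) = -15 + 5*0 = -15 + 0 = -15)
f(h) = -15 + h (f(h) = h - 15 = -15 + h)
f((-3 + t)*(-3))**2 = (-15 + (-3 + 16)*(-3))**2 = (-15 + 13*(-3))**2 = (-15 - 39)**2 = (-54)**2 = 2916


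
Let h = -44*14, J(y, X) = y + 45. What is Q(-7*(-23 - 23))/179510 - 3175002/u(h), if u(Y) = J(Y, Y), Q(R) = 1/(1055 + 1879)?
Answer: 1672217482865251/300735616140 ≈ 5560.4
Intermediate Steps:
Q(R) = 1/2934
J(y, X) = 45 + y
h = -616
u(Y) = 45 + Y
Q(-7*(-23 - 23))/179510 - 3175002/u(h) = (1/2934)/179510 - 3175002/(45 - 616) = (1/2934)*(1/179510) - 3175002/(-571) = 1/526682340 - 3175002*(-1/571) = 1/526682340 + 3175002/571 = 1672217482865251/300735616140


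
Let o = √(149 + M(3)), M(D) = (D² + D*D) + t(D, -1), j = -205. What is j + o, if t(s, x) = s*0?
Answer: -205 + √167 ≈ -192.08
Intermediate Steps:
t(s, x) = 0
M(D) = 2*D² (M(D) = (D² + D*D) + 0 = (D² + D²) + 0 = 2*D² + 0 = 2*D²)
o = √167 (o = √(149 + 2*3²) = √(149 + 2*9) = √(149 + 18) = √167 ≈ 12.923)
j + o = -205 + √167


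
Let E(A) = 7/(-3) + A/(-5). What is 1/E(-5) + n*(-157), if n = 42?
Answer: -26379/4 ≈ -6594.8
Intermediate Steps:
E(A) = -7/3 - A/5 (E(A) = 7*(-⅓) + A*(-⅕) = -7/3 - A/5)
1/E(-5) + n*(-157) = 1/(-7/3 - ⅕*(-5)) + 42*(-157) = 1/(-7/3 + 1) - 6594 = 1/(-4/3) - 6594 = -¾ - 6594 = -26379/4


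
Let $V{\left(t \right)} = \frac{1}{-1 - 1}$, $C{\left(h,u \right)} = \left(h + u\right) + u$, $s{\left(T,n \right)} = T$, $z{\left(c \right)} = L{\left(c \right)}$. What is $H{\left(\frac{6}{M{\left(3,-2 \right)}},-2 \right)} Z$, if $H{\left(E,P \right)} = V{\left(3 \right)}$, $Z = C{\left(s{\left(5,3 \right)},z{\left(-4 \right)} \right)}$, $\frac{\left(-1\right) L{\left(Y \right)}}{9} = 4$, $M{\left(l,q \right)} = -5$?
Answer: $\frac{67}{2} \approx 33.5$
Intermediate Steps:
$L{\left(Y \right)} = -36$ ($L{\left(Y \right)} = \left(-9\right) 4 = -36$)
$z{\left(c \right)} = -36$
$C{\left(h,u \right)} = h + 2 u$
$Z = -67$ ($Z = 5 + 2 \left(-36\right) = 5 - 72 = -67$)
$V{\left(t \right)} = - \frac{1}{2}$ ($V{\left(t \right)} = \frac{1}{-2} = - \frac{1}{2}$)
$H{\left(E,P \right)} = - \frac{1}{2}$
$H{\left(\frac{6}{M{\left(3,-2 \right)}},-2 \right)} Z = \left(- \frac{1}{2}\right) \left(-67\right) = \frac{67}{2}$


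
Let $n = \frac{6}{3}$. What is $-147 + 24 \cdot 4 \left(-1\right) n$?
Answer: $-339$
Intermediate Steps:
$n = 2$ ($n = 6 \cdot \frac{1}{3} = 2$)
$-147 + 24 \cdot 4 \left(-1\right) n = -147 + 24 \cdot 4 \left(-1\right) 2 = -147 + 24 \left(\left(-4\right) 2\right) = -147 + 24 \left(-8\right) = -147 - 192 = -339$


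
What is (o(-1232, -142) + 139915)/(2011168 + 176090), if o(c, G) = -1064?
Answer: 138851/2187258 ≈ 0.063482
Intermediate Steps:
(o(-1232, -142) + 139915)/(2011168 + 176090) = (-1064 + 139915)/(2011168 + 176090) = 138851/2187258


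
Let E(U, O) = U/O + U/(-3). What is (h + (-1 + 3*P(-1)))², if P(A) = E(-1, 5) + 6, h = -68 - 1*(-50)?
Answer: 9/25 ≈ 0.36000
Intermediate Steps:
E(U, O) = -U/3 + U/O (E(U, O) = U/O + U*(-⅓) = U/O - U/3 = -U/3 + U/O)
h = -18 (h = -68 + 50 = -18)
P(A) = 92/15 (P(A) = (-⅓*(-1) - 1/5) + 6 = (⅓ - 1*⅕) + 6 = (⅓ - ⅕) + 6 = 2/15 + 6 = 92/15)
(h + (-1 + 3*P(-1)))² = (-18 + (-1 + 3*(92/15)))² = (-18 + (-1 + 92/5))² = (-18 + 87/5)² = (-⅗)² = 9/25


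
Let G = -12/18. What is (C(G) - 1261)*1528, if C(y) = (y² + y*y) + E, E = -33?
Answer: -17782864/9 ≈ -1.9759e+6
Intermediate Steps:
G = -⅔ (G = -12*1/18 = -⅔ ≈ -0.66667)
C(y) = -33 + 2*y² (C(y) = (y² + y*y) - 33 = (y² + y²) - 33 = 2*y² - 33 = -33 + 2*y²)
(C(G) - 1261)*1528 = ((-33 + 2*(-⅔)²) - 1261)*1528 = ((-33 + 2*(4/9)) - 1261)*1528 = ((-33 + 8/9) - 1261)*1528 = (-289/9 - 1261)*1528 = -11638/9*1528 = -17782864/9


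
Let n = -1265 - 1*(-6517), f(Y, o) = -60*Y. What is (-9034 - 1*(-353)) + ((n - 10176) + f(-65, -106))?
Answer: -9705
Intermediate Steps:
n = 5252 (n = -1265 + 6517 = 5252)
(-9034 - 1*(-353)) + ((n - 10176) + f(-65, -106)) = (-9034 - 1*(-353)) + ((5252 - 10176) - 60*(-65)) = (-9034 + 353) + (-4924 + 3900) = -8681 - 1024 = -9705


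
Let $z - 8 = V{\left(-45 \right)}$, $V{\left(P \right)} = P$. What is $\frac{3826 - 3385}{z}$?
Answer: $- \frac{441}{37} \approx -11.919$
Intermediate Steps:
$z = -37$ ($z = 8 - 45 = -37$)
$\frac{3826 - 3385}{z} = \frac{3826 - 3385}{-37} = 441 \left(- \frac{1}{37}\right) = - \frac{441}{37}$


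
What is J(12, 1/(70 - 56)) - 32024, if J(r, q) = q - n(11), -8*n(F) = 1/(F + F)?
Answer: -39453473/1232 ≈ -32024.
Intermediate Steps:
n(F) = -1/(16*F) (n(F) = -1/(8*(F + F)) = -1/(2*F)/8 = -1/(16*F))
J(r, q) = 1/176 + q (J(r, q) = q - (-1)/(16*11) = q - 1*(-1/176) = q + 1/176 = 1/176 + q)
J(12, 1/(70 - 56)) - 32024 = (1/176 + 1/(70 - 56)) - 32024 = (1/176 + 1/14) - 32024 = 95/1232 - 32024 = -39453473/1232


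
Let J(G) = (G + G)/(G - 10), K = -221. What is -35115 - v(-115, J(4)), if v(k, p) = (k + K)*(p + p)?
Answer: -36011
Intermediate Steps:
J(G) = 2*G/(-10 + G) (J(G) = (2*G)/(-10 + G) = 2*G/(-10 + G))
v(k, p) = 2*p*(-221 + k) (v(k, p) = (k - 221)*(p + p) = (-221 + k)*(2*p) = 2*p*(-221 + k))
-35115 - v(-115, J(4)) = -35115 - 2*2*4/(-10 + 4)*(-221 - 115) = -35115 - 2*2*4/(-6)*(-336) = -35115 - 2*2*4*(-⅙)*(-336) = -35115 - 2*(-4)*(-336)/3 = -35115 - 1*896 = -35115 - 896 = -36011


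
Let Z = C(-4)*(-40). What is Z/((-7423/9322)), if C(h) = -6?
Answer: -2237280/7423 ≈ -301.40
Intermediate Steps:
Z = 240 (Z = -6*(-40) = 240)
Z/((-7423/9322)) = 240/((-7423/9322)) = 240/((-7423*1/9322)) = 240/(-7423/9322) = 240*(-9322/7423) = -2237280/7423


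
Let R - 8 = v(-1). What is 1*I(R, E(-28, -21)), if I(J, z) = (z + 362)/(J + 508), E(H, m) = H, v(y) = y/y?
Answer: 334/517 ≈ 0.64604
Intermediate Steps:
v(y) = 1
R = 9 (R = 8 + 1 = 9)
I(J, z) = (362 + z)/(508 + J)
1*I(R, E(-28, -21)) = 1*((362 - 28)/(508 + 9)) = 1*(334/517) = 334/517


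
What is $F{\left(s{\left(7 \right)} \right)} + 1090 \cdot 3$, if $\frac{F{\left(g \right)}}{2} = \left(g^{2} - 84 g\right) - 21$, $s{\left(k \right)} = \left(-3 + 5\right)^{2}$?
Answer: $2588$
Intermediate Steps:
$s{\left(k \right)} = 4$ ($s{\left(k \right)} = 2^{2} = 4$)
$F{\left(g \right)} = -42 - 168 g + 2 g^{2}$ ($F{\left(g \right)} = 2 \left(\left(g^{2} - 84 g\right) - 21\right) = 2 \left(-21 + g^{2} - 84 g\right) = -42 - 168 g + 2 g^{2}$)
$F{\left(s{\left(7 \right)} \right)} + 1090 \cdot 3 = \left(-42 - 672 + 2 \cdot 4^{2}\right) + 1090 \cdot 3 = \left(-42 - 672 + 2 \cdot 16\right) + 3270 = \left(-42 - 672 + 32\right) + 3270 = -682 + 3270 = 2588$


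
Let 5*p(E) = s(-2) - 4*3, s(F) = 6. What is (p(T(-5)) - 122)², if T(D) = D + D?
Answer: 379456/25 ≈ 15178.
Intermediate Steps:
T(D) = 2*D
p(E) = -6/5 (p(E) = (6 - 4*3)/5 = (6 - 12)/5 = (⅕)*(-6) = -6/5)
(p(T(-5)) - 122)² = (-6/5 - 122)² = (-616/5)² = 379456/25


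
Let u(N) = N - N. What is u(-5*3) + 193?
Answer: 193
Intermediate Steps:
u(N) = 0
u(-5*3) + 193 = 0 + 193 = 193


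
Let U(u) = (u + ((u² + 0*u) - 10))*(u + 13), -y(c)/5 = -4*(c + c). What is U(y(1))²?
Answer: 7463232100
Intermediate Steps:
y(c) = 40*c (y(c) = -(-20)*(c + c) = -(-20)*2*c = -(-40)*c = 40*c)
U(u) = (13 + u)*(-10 + u + u²) (U(u) = (u + ((u² + 0) - 10))*(13 + u) = (u + (u² - 10))*(13 + u) = (u + (-10 + u²))*(13 + u) = (-10 + u + u²)*(13 + u) = (13 + u)*(-10 + u + u²))
U(y(1))² = (-130 + (40*1)³ + 3*(40*1) + 14*(40*1)²)² = (-130 + 40³ + 3*40 + 14*40²)² = (-130 + 64000 + 120 + 14*1600)² = (-130 + 64000 + 120 + 22400)² = 86390² = 7463232100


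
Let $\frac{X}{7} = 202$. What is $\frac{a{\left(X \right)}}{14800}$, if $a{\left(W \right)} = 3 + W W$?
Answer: $\frac{1999399}{14800} \approx 135.09$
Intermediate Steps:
$X = 1414$ ($X = 7 \cdot 202 = 1414$)
$a{\left(W \right)} = 3 + W^{2}$
$\frac{a{\left(X \right)}}{14800} = \frac{3 + 1414^{2}}{14800} = \left(3 + 1999396\right) \frac{1}{14800} = 1999399 \cdot \frac{1}{14800} = \frac{1999399}{14800}$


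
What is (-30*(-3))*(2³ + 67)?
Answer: 6750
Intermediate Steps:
(-30*(-3))*(2³ + 67) = 90*(8 + 67) = 90*75 = 6750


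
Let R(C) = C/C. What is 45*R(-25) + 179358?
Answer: 179403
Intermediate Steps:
R(C) = 1
45*R(-25) + 179358 = 45*1 + 179358 = 45 + 179358 = 179403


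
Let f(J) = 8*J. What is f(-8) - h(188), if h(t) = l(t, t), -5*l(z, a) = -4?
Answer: -324/5 ≈ -64.800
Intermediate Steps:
l(z, a) = ⅘ (l(z, a) = -⅕*(-4) = ⅘)
h(t) = ⅘
f(-8) - h(188) = 8*(-8) - 1*⅘ = -64 - ⅘ = -324/5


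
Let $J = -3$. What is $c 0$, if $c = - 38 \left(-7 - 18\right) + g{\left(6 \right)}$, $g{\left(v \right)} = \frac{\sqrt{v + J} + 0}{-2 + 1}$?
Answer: $0$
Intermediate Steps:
$g{\left(v \right)} = - \sqrt{-3 + v}$ ($g{\left(v \right)} = \frac{\sqrt{v - 3} + 0}{-2 + 1} = \frac{\sqrt{-3 + v} + 0}{-1} = \sqrt{-3 + v} \left(-1\right) = - \sqrt{-3 + v}$)
$c = 950 - \sqrt{3}$ ($c = - 38 \left(-7 - 18\right) - \sqrt{-3 + 6} = \left(-38\right) \left(-25\right) - \sqrt{3} = 950 - \sqrt{3} \approx 948.27$)
$c 0 = \left(950 - \sqrt{3}\right) 0 = 0$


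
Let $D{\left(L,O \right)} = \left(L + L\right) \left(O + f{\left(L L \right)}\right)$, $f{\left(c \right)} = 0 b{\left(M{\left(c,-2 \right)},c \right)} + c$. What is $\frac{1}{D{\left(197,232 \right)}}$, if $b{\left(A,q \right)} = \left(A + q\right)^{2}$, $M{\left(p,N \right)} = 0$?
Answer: $\frac{1}{15382154} \approx 6.501 \cdot 10^{-8}$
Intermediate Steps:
$f{\left(c \right)} = c$ ($f{\left(c \right)} = 0 \left(0 + c\right)^{2} + c = 0 c^{2} + c = 0 + c = c$)
$D{\left(L,O \right)} = 2 L \left(O + L^{2}\right)$ ($D{\left(L,O \right)} = \left(L + L\right) \left(O + L L\right) = 2 L \left(O + L^{2}\right)$)
$\frac{1}{D{\left(197,232 \right)}} = \frac{1}{2 \cdot 197 \left(232 + 197^{2}\right)} = \frac{1}{2 \cdot 197 \left(232 + 38809\right)} = \frac{1}{2 \cdot 197 \cdot 39041} = \frac{1}{15382154}$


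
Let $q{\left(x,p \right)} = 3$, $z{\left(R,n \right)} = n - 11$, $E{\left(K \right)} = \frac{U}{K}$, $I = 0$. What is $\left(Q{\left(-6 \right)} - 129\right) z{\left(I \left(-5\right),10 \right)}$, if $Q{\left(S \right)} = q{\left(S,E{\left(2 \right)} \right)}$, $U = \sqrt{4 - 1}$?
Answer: $126$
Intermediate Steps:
$U = \sqrt{3} \approx 1.732$
$E{\left(K \right)} = \frac{\sqrt{3}}{K}$
$z{\left(R,n \right)} = -11 + n$
$Q{\left(S \right)} = 3$
$\left(Q{\left(-6 \right)} - 129\right) z{\left(I \left(-5\right),10 \right)} = \left(3 - 129\right) \left(-11 + 10\right) = \left(-126\right) \left(-1\right) = 126$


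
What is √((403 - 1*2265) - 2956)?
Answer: I*√4818 ≈ 69.412*I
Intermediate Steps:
√((403 - 1*2265) - 2956) = √((403 - 2265) - 2956) = √(-1862 - 2956) = √(-4818) = I*√4818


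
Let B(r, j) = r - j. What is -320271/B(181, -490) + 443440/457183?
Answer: -146124908353/306769793 ≈ -476.33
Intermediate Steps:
-320271/B(181, -490) + 443440/457183 = -320271/(181 - 1*(-490)) + 443440/457183 = -320271/(181 + 490) + 443440*(1/457183) = -320271/671 + 443440/457183 = -146124908353/306769793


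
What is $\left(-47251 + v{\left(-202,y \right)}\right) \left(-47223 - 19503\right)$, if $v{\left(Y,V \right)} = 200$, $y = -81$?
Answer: $3139525026$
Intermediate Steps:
$\left(-47251 + v{\left(-202,y \right)}\right) \left(-47223 - 19503\right) = \left(-47251 + 200\right) \left(-47223 - 19503\right) = \left(-47051\right) \left(-66726\right) = 3139525026$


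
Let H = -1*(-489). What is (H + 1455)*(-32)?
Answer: -62208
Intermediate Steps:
H = 489
(H + 1455)*(-32) = (489 + 1455)*(-32) = 1944*(-32) = -62208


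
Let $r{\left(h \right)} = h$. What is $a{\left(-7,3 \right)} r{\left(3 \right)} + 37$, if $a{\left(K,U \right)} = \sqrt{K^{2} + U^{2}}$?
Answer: $37 + 3 \sqrt{58} \approx 59.847$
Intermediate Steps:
$a{\left(-7,3 \right)} r{\left(3 \right)} + 37 = \sqrt{\left(-7\right)^{2} + 3^{2}} \cdot 3 + 37 = \sqrt{49 + 9} \cdot 3 + 37 = \sqrt{58} \cdot 3 + 37 = 3 \sqrt{58} + 37 = 37 + 3 \sqrt{58}$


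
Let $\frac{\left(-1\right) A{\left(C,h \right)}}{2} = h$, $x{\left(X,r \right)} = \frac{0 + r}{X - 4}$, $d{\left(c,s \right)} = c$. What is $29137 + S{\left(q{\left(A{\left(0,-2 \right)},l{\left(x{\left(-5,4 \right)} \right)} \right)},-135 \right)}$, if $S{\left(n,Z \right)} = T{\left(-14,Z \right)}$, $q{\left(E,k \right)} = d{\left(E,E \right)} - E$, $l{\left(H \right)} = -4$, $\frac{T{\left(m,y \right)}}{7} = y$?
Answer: $28192$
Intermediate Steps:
$T{\left(m,y \right)} = 7 y$
$x{\left(X,r \right)} = \frac{r}{-4 + X}$
$A{\left(C,h \right)} = - 2 h$
$q{\left(E,k \right)} = 0$ ($q{\left(E,k \right)} = E - E = 0$)
$S{\left(n,Z \right)} = 7 Z$
$29137 + S{\left(q{\left(A{\left(0,-2 \right)},l{\left(x{\left(-5,4 \right)} \right)} \right)},-135 \right)} = 29137 + 7 \left(-135\right) = 29137 - 945 = 28192$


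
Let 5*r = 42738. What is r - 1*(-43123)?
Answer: 258353/5 ≈ 51671.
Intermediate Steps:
r = 42738/5 (r = (⅕)*42738 = 42738/5 ≈ 8547.6)
r - 1*(-43123) = 42738/5 - 1*(-43123) = 42738/5 + 43123 = 258353/5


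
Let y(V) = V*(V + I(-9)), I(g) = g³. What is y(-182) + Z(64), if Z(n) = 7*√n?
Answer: 165858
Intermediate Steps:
y(V) = V*(-729 + V) (y(V) = V*(V + (-9)³) = V*(V - 729) = V*(-729 + V))
y(-182) + Z(64) = -182*(-729 - 182) + 7*√64 = -182*(-911) + 7*8 = 165802 + 56 = 165858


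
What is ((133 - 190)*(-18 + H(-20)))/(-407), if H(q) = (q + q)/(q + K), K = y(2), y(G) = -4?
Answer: -931/407 ≈ -2.2875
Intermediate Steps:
K = -4
H(q) = 2*q/(-4 + q) (H(q) = (q + q)/(q - 4) = (2*q)/(-4 + q) = 2*q/(-4 + q))
((133 - 190)*(-18 + H(-20)))/(-407) = ((133 - 190)*(-18 + 2*(-20)/(-4 - 20)))/(-407) = -57*(-18 + 2*(-20)/(-24))*(-1/407) = -57*(-18 + 2*(-20)*(-1/24))*(-1/407) = -57*(-18 + 5/3)*(-1/407) = -57*(-49/3)*(-1/407) = 931*(-1/407) = -931/407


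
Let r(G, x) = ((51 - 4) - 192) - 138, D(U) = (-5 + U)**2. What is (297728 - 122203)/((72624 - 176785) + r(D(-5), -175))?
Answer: -175525/104444 ≈ -1.6806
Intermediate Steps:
r(G, x) = -283 (r(G, x) = (47 - 192) - 138 = -145 - 138 = -283)
(297728 - 122203)/((72624 - 176785) + r(D(-5), -175)) = (297728 - 122203)/((72624 - 176785) - 283) = 175525/(-104161 - 283) = 175525/(-104444) = 175525*(-1/104444) = -175525/104444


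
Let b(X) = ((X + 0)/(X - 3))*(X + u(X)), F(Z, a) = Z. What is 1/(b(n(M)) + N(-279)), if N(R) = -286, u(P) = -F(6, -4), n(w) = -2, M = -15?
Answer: -5/1446 ≈ -0.0034578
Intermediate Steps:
u(P) = -6 (u(P) = -1*6 = -6)
b(X) = X*(-6 + X)/(-3 + X) (b(X) = ((X + 0)/(X - 3))*(X - 6) = (X/(-3 + X))*(-6 + X) = X*(-6 + X)/(-3 + X))
1/(b(n(M)) + N(-279)) = 1/(-2*(-6 - 2)/(-3 - 2) - 286) = 1/(-2*(-8)/(-5) - 286) = 1/(-2*(-⅕)*(-8) - 286) = 1/(-16/5 - 286) = 1/(-1446/5) = -5/1446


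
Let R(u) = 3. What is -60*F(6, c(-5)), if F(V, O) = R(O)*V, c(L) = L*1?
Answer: -1080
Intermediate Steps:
c(L) = L
F(V, O) = 3*V
-60*F(6, c(-5)) = -180*6 = -60*18 = -1080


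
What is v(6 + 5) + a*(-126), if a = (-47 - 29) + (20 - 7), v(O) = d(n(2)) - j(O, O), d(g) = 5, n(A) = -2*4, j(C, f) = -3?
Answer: 7946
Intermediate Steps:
n(A) = -8
v(O) = 8 (v(O) = 5 - 1*(-3) = 5 + 3 = 8)
a = -63 (a = -76 + 13 = -63)
v(6 + 5) + a*(-126) = 8 - 63*(-126) = 8 + 7938 = 7946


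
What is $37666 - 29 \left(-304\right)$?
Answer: $46482$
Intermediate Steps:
$37666 - 29 \left(-304\right) = 37666 - -8816 = 37666 + 8816 = 46482$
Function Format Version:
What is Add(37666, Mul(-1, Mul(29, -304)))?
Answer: 46482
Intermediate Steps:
Add(37666, Mul(-1, Mul(29, -304))) = Add(37666, Mul(-1, -8816)) = Add(37666, 8816) = 46482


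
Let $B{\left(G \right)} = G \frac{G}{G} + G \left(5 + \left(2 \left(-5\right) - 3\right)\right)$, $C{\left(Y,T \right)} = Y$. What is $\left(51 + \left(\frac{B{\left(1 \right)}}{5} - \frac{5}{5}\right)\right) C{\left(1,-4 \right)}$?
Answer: $\frac{243}{5} \approx 48.6$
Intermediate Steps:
$B{\left(G \right)} = - 7 G$ ($B{\left(G \right)} = G 1 + G \left(5 - 13\right) = G + G \left(5 - 13\right) = G + G \left(-8\right) = G - 8 G = - 7 G$)
$\left(51 + \left(\frac{B{\left(1 \right)}}{5} - \frac{5}{5}\right)\right) C{\left(1,-4 \right)} = \left(51 + \left(\frac{\left(-7\right) 1}{5} - \frac{5}{5}\right)\right) 1 = \left(51 - \frac{12}{5}\right) 1 = \frac{243}{5} \cdot 1 = \frac{243}{5}$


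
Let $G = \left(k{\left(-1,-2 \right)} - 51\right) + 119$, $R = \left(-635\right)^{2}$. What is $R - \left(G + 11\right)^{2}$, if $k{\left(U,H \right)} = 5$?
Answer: $396169$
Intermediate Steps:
$R = 403225$
$G = 73$ ($G = \left(5 - 51\right) + 119 = -46 + 119 = 73$)
$R - \left(G + 11\right)^{2} = 403225 - \left(73 + 11\right)^{2} = 403225 - 84^{2} = 403225 - 7056 = 396169$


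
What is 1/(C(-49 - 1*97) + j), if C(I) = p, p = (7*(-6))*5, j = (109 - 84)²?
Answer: 1/415 ≈ 0.0024096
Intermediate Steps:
j = 625 (j = 25² = 625)
p = -210 (p = -42*5 = -210)
C(I) = -210
1/(C(-49 - 1*97) + j) = 1/(-210 + 625) = 1/415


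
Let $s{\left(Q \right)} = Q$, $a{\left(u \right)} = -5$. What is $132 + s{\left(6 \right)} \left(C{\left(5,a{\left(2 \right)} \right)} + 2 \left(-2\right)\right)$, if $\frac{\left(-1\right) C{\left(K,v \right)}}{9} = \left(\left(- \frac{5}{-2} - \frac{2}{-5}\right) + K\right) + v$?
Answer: $- \frac{243}{5} \approx -48.6$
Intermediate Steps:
$C{\left(K,v \right)} = - \frac{261}{10} - 9 K - 9 v$ ($C{\left(K,v \right)} = - 9 \left(\left(\left(- \frac{5}{-2} - \frac{2}{-5}\right) + K\right) + v\right) = - 9 \left(\left(\left(\left(-5\right) \left(- \frac{1}{2}\right) - - \frac{2}{5}\right) + K\right) + v\right) = - 9 \left(\left(\left(\frac{5}{2} + \frac{2}{5}\right) + K\right) + v\right) = - 9 \left(\left(\frac{29}{10} + K\right) + v\right) = - 9 \left(\frac{29}{10} + K + v\right) = - \frac{261}{10} - 9 K - 9 v$)
$132 + s{\left(6 \right)} \left(C{\left(5,a{\left(2 \right)} \right)} + 2 \left(-2\right)\right) = 132 + 6 \left(\left(- \frac{261}{10} - 45 - -45\right) + 2 \left(-2\right)\right) = 132 + 6 \left(\left(- \frac{261}{10} - 45 + 45\right) - 4\right) = 132 + 6 \left(- \frac{261}{10} - 4\right) = 132 + 6 \left(- \frac{301}{10}\right) = 132 - \frac{903}{5} = - \frac{243}{5}$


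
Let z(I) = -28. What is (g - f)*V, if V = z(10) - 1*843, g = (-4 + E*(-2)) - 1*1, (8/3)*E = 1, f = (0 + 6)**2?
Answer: 145457/4 ≈ 36364.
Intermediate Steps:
f = 36 (f = 6**2 = 36)
E = 3/8 (E = (3/8)*1 = 3/8 ≈ 0.37500)
g = -23/4 (g = (-4 + (3/8)*(-2)) - 1*1 = (-4 - 3/4) - 1 = -19/4 - 1 = -23/4 ≈ -5.7500)
V = -871 (V = -28 - 1*843 = -28 - 843 = -871)
(g - f)*V = (-23/4 - 1*36)*(-871) = (-23/4 - 36)*(-871) = -167/4*(-871) = 145457/4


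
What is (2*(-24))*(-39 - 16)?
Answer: 2640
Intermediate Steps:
(2*(-24))*(-39 - 16) = -48*(-55) = 2640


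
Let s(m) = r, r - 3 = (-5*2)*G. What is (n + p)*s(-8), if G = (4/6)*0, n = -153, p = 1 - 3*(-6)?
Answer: -402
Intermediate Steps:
p = 19 (p = 1 + 18 = 19)
G = 0 (G = (4*(⅙))*0 = (⅔)*0 = 0)
r = 3 (r = 3 - 5*2*0 = 3 - 10*0 = 3 + 0 = 3)
s(m) = 3
(n + p)*s(-8) = (-153 + 19)*3 = -134*3 = -402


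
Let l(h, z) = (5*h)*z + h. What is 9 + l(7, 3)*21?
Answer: 2361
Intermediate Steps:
l(h, z) = h + 5*h*z (l(h, z) = 5*h*z + h = h + 5*h*z)
9 + l(7, 3)*21 = 9 + (7*(1 + 5*3))*21 = 9 + (7*(1 + 15))*21 = 9 + (7*16)*21 = 9 + 112*21 = 9 + 2352 = 2361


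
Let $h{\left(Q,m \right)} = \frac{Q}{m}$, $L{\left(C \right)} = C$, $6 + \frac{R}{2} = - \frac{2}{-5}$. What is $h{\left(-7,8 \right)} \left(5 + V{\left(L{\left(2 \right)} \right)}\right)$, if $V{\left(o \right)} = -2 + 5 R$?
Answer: $\frac{371}{8} \approx 46.375$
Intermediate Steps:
$R = - \frac{56}{5}$ ($R = -12 + 2 \left(- \frac{2}{-5}\right) = -12 + 2 \left(\left(-2\right) \left(- \frac{1}{5}\right)\right) = -12 + 2 \cdot \frac{2}{5} = -12 + \frac{4}{5} = - \frac{56}{5} \approx -11.2$)
$V{\left(o \right)} = -58$ ($V{\left(o \right)} = -2 + 5 \left(- \frac{56}{5}\right) = -2 - 56 = -58$)
$h{\left(-7,8 \right)} \left(5 + V{\left(L{\left(2 \right)} \right)}\right) = - \frac{7}{8} \left(5 - 58\right) = \left(-7\right) \frac{1}{8} \left(-53\right) = \left(- \frac{7}{8}\right) \left(-53\right) = \frac{371}{8}$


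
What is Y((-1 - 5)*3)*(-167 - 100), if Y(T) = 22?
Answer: -5874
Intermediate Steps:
Y((-1 - 5)*3)*(-167 - 100) = 22*(-167 - 100) = 22*(-267) = -5874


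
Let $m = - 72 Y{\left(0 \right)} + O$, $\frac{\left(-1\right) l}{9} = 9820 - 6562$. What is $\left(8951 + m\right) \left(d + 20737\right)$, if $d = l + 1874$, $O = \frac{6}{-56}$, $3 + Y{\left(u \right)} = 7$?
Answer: $- \frac{1627826871}{28} \approx -5.8137 \cdot 10^{7}$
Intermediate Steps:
$l = -29322$ ($l = - 9 \left(9820 - 6562\right) = \left(-9\right) 3258 = -29322$)
$Y{\left(u \right)} = 4$ ($Y{\left(u \right)} = -3 + 7 = 4$)
$O = - \frac{3}{28}$ ($O = 6 \left(- \frac{1}{56}\right) = - \frac{3}{28} \approx -0.10714$)
$m = - \frac{8067}{28}$ ($m = \left(-72\right) 4 - \frac{3}{28} = -288 - \frac{3}{28} = - \frac{8067}{28} \approx -288.11$)
$d = -27448$ ($d = -29322 + 1874 = -27448$)
$\left(8951 + m\right) \left(d + 20737\right) = \left(8951 - \frac{8067}{28}\right) \left(-27448 + 20737\right) = \frac{242561}{28} \left(-6711\right) = - \frac{1627826871}{28}$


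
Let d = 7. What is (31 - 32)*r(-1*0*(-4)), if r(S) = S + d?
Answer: -7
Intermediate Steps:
r(S) = 7 + S (r(S) = S + 7 = 7 + S)
(31 - 32)*r(-1*0*(-4)) = (31 - 32)*(7 - 1*0*(-4)) = -(7 + 0*(-4)) = -(7 + 0) = -1*7 = -7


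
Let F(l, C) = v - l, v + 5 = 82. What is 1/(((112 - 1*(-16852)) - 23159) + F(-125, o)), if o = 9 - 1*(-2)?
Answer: -1/5993 ≈ -0.00016686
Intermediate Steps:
o = 11 (o = 9 + 2 = 11)
v = 77 (v = -5 + 82 = 77)
F(l, C) = 77 - l
1/(((112 - 1*(-16852)) - 23159) + F(-125, o)) = 1/(((112 - 1*(-16852)) - 23159) + (77 - 1*(-125))) = 1/(((112 + 16852) - 23159) + (77 + 125)) = 1/((16964 - 23159) + 202) = 1/(-6195 + 202) = 1/(-5993) = -1/5993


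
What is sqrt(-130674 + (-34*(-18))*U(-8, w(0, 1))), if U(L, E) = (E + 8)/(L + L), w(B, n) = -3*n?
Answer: I*sqrt(523461)/2 ≈ 361.75*I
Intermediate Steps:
U(L, E) = (8 + E)/(2*L) (U(L, E) = (8 + E)/((2*L)) = (8 + E)*(1/(2*L)) = (8 + E)/(2*L))
sqrt(-130674 + (-34*(-18))*U(-8, w(0, 1))) = sqrt(-130674 + (-34*(-18))*((1/2)*(8 - 3*1)/(-8))) = sqrt(-130674 + 612*((1/2)*(-1/8)*(8 - 3))) = sqrt(-130674 + 612*((1/2)*(-1/8)*5)) = sqrt(-130674 + 612*(-5/16)) = sqrt(-130674 - 765/4) = sqrt(-523461/4) = I*sqrt(523461)/2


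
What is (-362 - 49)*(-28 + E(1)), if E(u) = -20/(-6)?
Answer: 10138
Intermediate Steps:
E(u) = 10/3 (E(u) = -20*(-⅙) = 10/3)
(-362 - 49)*(-28 + E(1)) = (-362 - 49)*(-28 + 10/3) = -411*(-74/3) = 10138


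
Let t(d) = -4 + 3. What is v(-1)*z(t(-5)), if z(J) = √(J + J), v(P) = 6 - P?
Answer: 7*I*√2 ≈ 9.8995*I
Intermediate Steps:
t(d) = -1
z(J) = √2*√J (z(J) = √(2*J) = √2*√J)
v(-1)*z(t(-5)) = (6 - 1*(-1))*(√2*√(-1)) = (6 + 1)*(√2*I) = 7*(I*√2) = 7*I*√2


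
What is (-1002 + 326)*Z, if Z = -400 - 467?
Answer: 586092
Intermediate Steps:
Z = -867
(-1002 + 326)*Z = (-1002 + 326)*(-867) = -676*(-867) = 586092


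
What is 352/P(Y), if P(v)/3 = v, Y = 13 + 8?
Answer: 352/63 ≈ 5.5873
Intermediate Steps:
Y = 21
P(v) = 3*v
352/P(Y) = 352/((3*21)) = 352/63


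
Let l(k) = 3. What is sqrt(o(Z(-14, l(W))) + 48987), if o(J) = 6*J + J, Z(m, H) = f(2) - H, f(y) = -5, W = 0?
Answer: sqrt(48931) ≈ 221.20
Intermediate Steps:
Z(m, H) = -5 - H
o(J) = 7*J
sqrt(o(Z(-14, l(W))) + 48987) = sqrt(7*(-5 - 1*3) + 48987) = sqrt(7*(-5 - 3) + 48987) = sqrt(7*(-8) + 48987) = sqrt(-56 + 48987) = sqrt(48931)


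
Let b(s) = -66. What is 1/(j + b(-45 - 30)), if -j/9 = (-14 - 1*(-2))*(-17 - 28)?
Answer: -1/4926 ≈ -0.00020300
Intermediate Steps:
j = -4860 (j = -9*(-14 - 1*(-2))*(-17 - 28) = -9*(-14 + 2)*(-45) = -(-108)*(-45) = -9*540 = -4860)
1/(j + b(-45 - 30)) = 1/(-4860 - 66) = 1/(-4926) = -1/4926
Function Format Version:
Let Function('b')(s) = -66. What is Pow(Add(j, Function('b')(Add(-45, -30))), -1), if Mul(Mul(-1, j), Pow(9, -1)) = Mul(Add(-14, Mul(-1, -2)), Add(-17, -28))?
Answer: Rational(-1, 4926) ≈ -0.00020300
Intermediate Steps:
j = -4860 (j = Mul(-9, Mul(Add(-14, Mul(-1, -2)), Add(-17, -28))) = Mul(-9, Mul(Add(-14, 2), -45)) = Mul(-9, Mul(-12, -45)) = Mul(-9, 540) = -4860)
Pow(Add(j, Function('b')(Add(-45, -30))), -1) = Pow(Add(-4860, -66), -1) = Pow(-4926, -1) = Rational(-1, 4926)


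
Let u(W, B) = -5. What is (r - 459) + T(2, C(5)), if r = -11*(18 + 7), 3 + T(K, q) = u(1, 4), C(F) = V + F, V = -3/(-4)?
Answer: -742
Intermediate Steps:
V = 3/4 (V = -3*(-1/4) = 3/4 ≈ 0.75000)
C(F) = 3/4 + F
T(K, q) = -8 (T(K, q) = -3 - 5 = -8)
r = -275 (r = -11*25 = -275)
(r - 459) + T(2, C(5)) = (-275 - 459) - 8 = -734 - 8 = -742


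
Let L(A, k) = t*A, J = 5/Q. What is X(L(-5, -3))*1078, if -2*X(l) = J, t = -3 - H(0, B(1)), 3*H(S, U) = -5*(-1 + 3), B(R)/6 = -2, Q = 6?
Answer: -2695/6 ≈ -449.17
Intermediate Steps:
B(R) = -12 (B(R) = 6*(-2) = -12)
H(S, U) = -10/3 (H(S, U) = (-5*(-1 + 3))/3 = (-5*2)/3 = (1/3)*(-10) = -10/3)
J = 5/6 ≈ 0.83333
t = 1/3 (t = -3 - 1*(-10/3) = -3 + 10/3 = 1/3 ≈ 0.33333)
L(A, k) = A/3
X(l) = -5/12 (X(l) = -1/2*5/6 = -5/12)
X(L(-5, -3))*1078 = -5/12*1078 = -2695/6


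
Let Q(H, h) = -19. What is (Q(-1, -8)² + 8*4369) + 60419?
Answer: 95732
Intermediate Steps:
(Q(-1, -8)² + 8*4369) + 60419 = ((-19)² + 8*4369) + 60419 = (361 + 34952) + 60419 = 35313 + 60419 = 95732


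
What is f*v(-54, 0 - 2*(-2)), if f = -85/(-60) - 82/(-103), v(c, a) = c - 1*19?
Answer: -199655/1236 ≈ -161.53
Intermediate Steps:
v(c, a) = -19 + c (v(c, a) = c - 19 = -19 + c)
f = 2735/1236 (f = -85*(-1/60) - 82*(-1/103) = 17/12 + 82/103 = 2735/1236 ≈ 2.2128)
f*v(-54, 0 - 2*(-2)) = 2735*(-19 - 54)/1236 = (2735/1236)*(-73) = -199655/1236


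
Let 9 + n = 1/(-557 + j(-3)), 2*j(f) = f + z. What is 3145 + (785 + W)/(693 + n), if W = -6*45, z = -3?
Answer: 1204946055/383039 ≈ 3145.8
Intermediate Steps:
j(f) = -3/2 + f/2 (j(f) = (f - 3)/2 = (-3 + f)/2 = -3/2 + f/2)
W = -270
n = -5041/560 (n = -9 + 1/(-557 + (-3/2 + (1/2)*(-3))) = -9 + 1/(-557 + (-3/2 - 3/2)) = -9 + 1/(-557 - 3) = -9 + 1/(-560) = -9 - 1/560 = -5041/560 ≈ -9.0018)
3145 + (785 + W)/(693 + n) = 3145 + (785 - 270)/(693 - 5041/560) = 3145 + 515/(383039/560) = 3145 + 515*(560/383039) = 3145 + 288400/383039 = 1204946055/383039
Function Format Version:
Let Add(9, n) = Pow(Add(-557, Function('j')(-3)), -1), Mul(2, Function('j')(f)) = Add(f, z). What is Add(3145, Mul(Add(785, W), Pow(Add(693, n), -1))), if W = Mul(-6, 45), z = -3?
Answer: Rational(1204946055, 383039) ≈ 3145.8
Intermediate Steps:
Function('j')(f) = Add(Rational(-3, 2), Mul(Rational(1, 2), f)) (Function('j')(f) = Mul(Rational(1, 2), Add(f, -3)) = Mul(Rational(1, 2), Add(-3, f)) = Add(Rational(-3, 2), Mul(Rational(1, 2), f)))
W = -270
n = Rational(-5041, 560) (n = Add(-9, Pow(Add(-557, Add(Rational(-3, 2), Mul(Rational(1, 2), -3))), -1)) = Add(-9, Pow(Add(-557, Add(Rational(-3, 2), Rational(-3, 2))), -1)) = Add(-9, Pow(Add(-557, -3), -1)) = Add(-9, Pow(-560, -1)) = Add(-9, Rational(-1, 560)) = Rational(-5041, 560) ≈ -9.0018)
Add(3145, Mul(Add(785, W), Pow(Add(693, n), -1))) = Add(3145, Mul(Add(785, -270), Pow(Add(693, Rational(-5041, 560)), -1))) = Add(3145, Mul(515, Pow(Rational(383039, 560), -1))) = Add(3145, Mul(515, Rational(560, 383039))) = Add(3145, Rational(288400, 383039)) = Rational(1204946055, 383039)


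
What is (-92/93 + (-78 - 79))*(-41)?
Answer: 602413/93 ≈ 6477.6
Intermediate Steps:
(-92/93 + (-78 - 79))*(-41) = (-92*1/93 - 157)*(-41) = (-92/93 - 157)*(-41) = -14693/93*(-41) = 602413/93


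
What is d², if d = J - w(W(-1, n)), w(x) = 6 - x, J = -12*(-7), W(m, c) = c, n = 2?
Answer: 6400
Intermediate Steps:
J = 84
d = 80 (d = 84 - (6 - 1*2) = 84 - (6 - 2) = 84 - 1*4 = 84 - 4 = 80)
d² = 80² = 6400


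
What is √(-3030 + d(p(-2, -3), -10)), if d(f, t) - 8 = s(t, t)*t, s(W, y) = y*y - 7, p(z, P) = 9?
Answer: 4*I*√247 ≈ 62.865*I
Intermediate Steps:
s(W, y) = -7 + y² (s(W, y) = y² - 7 = -7 + y²)
d(f, t) = 8 + t*(-7 + t²) (d(f, t) = 8 + (-7 + t²)*t = 8 + t*(-7 + t²))
√(-3030 + d(p(-2, -3), -10)) = √(-3030 + (8 - 10*(-7 + (-10)²))) = √(-3030 + (8 - 10*(-7 + 100))) = √(-3030 + (8 - 10*93)) = √(-3030 + (8 - 930)) = √(-3030 - 922) = √(-3952) = 4*I*√247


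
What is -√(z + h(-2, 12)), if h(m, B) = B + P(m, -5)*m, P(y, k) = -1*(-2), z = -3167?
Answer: -9*I*√39 ≈ -56.205*I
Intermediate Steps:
P(y, k) = 2
h(m, B) = B + 2*m
-√(z + h(-2, 12)) = -√(-3167 + (12 + 2*(-2))) = -√(-3167 + (12 - 4)) = -√(-3167 + 8) = -√(-3159) = -9*I*√39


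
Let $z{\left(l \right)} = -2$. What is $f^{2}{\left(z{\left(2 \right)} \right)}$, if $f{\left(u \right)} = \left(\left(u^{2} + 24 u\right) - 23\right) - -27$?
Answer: $1600$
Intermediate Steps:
$f{\left(u \right)} = 4 + u^{2} + 24 u$ ($f{\left(u \right)} = \left(-23 + u^{2} + 24 u\right) + 27 = 4 + u^{2} + 24 u$)
$f^{2}{\left(z{\left(2 \right)} \right)} = \left(4 + \left(-2\right)^{2} + 24 \left(-2\right)\right)^{2} = \left(4 + 4 - 48\right)^{2} = \left(-40\right)^{2} = 1600$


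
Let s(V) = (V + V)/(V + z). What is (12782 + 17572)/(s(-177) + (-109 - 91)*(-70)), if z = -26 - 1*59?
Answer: 3976374/1834177 ≈ 2.1679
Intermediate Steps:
z = -85 (z = -26 - 59 = -85)
s(V) = 2*V/(-85 + V) (s(V) = (V + V)/(V - 85) = (2*V)/(-85 + V) = 2*V/(-85 + V))
(12782 + 17572)/(s(-177) + (-109 - 91)*(-70)) = (12782 + 17572)/(2*(-177)/(-85 - 177) + (-109 - 91)*(-70)) = 30354/(2*(-177)/(-262) - 200*(-70)) = 30354/(2*(-177)*(-1/262) + 14000) = 30354/(177/131 + 14000) = 30354/(1834177/131) = 30354*(131/1834177) = 3976374/1834177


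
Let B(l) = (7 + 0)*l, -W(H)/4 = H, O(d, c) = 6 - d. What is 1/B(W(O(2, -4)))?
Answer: -1/112 ≈ -0.0089286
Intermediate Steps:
W(H) = -4*H
B(l) = 7*l
1/B(W(O(2, -4))) = 1/(7*(-4*(6 - 1*2))) = 1/(7*(-4*(6 - 2))) = 1/(7*(-4*4)) = 1/(7*(-16)) = 1/(-112) = -1/112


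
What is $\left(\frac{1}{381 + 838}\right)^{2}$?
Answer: $\frac{1}{1485961} \approx 6.7297 \cdot 10^{-7}$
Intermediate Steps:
$\left(\frac{1}{381 + 838}\right)^{2} = \left(\frac{1}{1219}\right)^{2} = \frac{1}{1485961}$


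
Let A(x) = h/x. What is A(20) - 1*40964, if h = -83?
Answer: -819363/20 ≈ -40968.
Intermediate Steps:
A(x) = -83/x
A(20) - 1*40964 = -83/20 - 1*40964 = -83*1/20 - 40964 = -83/20 - 40964 = -819363/20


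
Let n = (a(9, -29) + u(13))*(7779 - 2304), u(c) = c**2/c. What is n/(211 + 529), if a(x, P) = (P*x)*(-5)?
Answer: 721605/74 ≈ 9751.4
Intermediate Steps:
u(c) = c
a(x, P) = -5*P*x
n = 7216050 (n = (-5*(-29)*9 + 13)*(7779 - 2304) = (1305 + 13)*5475 = 1318*5475 = 7216050)
n/(211 + 529) = 7216050/(211 + 529) = 7216050/740 = (1/740)*7216050 = 721605/74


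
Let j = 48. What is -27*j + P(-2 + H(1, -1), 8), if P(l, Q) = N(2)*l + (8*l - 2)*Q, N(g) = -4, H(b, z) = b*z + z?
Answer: -1552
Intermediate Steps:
H(b, z) = z + b*z
P(l, Q) = -4*l + Q*(-2 + 8*l) (P(l, Q) = -4*l + (8*l - 2)*Q = -4*l + (-2 + 8*l)*Q = -4*l + Q*(-2 + 8*l))
-27*j + P(-2 + H(1, -1), 8) = -27*48 + (-4*(-2 - (1 + 1)) - 2*8 + 8*8*(-2 - (1 + 1))) = -1296 + (-4*(-2 - 1*2) - 16 + 8*8*(-2 - 1*2)) = -1296 + (-4*(-2 - 2) - 16 + 8*8*(-2 - 2)) = -1296 + (-4*(-4) - 16 + 8*8*(-4)) = -1296 + (16 - 16 - 256) = -1296 - 256 = -1552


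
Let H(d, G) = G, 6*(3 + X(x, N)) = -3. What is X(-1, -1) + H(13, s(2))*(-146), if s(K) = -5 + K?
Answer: 869/2 ≈ 434.50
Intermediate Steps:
X(x, N) = -7/2 (X(x, N) = -3 + (⅙)*(-3) = -3 - ½ = -7/2)
X(-1, -1) + H(13, s(2))*(-146) = -7/2 + (-5 + 2)*(-146) = -7/2 - 3*(-146) = -7/2 + 438 = 869/2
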